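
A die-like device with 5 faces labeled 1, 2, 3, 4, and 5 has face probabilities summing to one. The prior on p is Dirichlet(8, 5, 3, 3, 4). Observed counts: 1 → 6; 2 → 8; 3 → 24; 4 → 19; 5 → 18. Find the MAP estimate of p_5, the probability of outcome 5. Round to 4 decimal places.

MAP estimate: 0.2258

The posterior is Dirichlet(αᵢ + nᵢ) = Dirichlet(14, 13, 27, 22, 22).
For a Dirichlet(a₁,…,a_K) with all aᵢ > 1, the mode has j-th component (aⱼ − 1)/(Σaᵢ − K).
Here Σaᵢ = 98 and K = 5, so p_5 = (22 − 1)/(98 − 5) = 21/93 ≈ 0.2258.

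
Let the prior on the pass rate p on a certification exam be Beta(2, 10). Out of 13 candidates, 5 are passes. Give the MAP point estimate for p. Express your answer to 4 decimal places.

p̂_MAP = 0.2609

Prior: Beta(2, 10).
Data: 5 successes in 13 trials. The binomial likelihood contributes p^5(1−p)^8, so the posterior is Beta(2+5, 10+8) = Beta(7, 18).
For Beta(a, b) with a, b > 1 the mode is (a−1)/(a+b−2) = 6/23 ≈ 0.2609.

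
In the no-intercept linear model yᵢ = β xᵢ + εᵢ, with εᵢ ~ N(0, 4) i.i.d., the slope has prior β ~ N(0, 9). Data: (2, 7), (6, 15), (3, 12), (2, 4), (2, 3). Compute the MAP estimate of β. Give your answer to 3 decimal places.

β̂_MAP = 2.681

log p(β | y) = −Σ(yᵢ − βxᵢ)²/(2·4) − β²/(2·9) + const.
Setting the derivative to zero: Σxᵢ(yᵢ − βxᵢ)/4 − β/9 = 0, so β = Σxᵢyᵢ / (Σxᵢ² + σ²/τ²).
Σxᵢyᵢ = 2·7 + 6·15 + 3·12 + 2·4 + 2·3 = 154; Σxᵢ² = 57; σ²/τ² = 4/9.
β̂_MAP = 154 / (57 + 4/9) = 154/(517/9) = 126/47 ≈ 2.681.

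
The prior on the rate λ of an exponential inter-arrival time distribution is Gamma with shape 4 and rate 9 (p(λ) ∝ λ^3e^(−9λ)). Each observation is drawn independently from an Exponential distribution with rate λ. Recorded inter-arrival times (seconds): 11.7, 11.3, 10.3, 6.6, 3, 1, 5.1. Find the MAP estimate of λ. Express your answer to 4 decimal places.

λ̂_MAP = 0.1724

The Exponential(rate=λ) likelihood is ∝ λ^n e^(−λΣtᵢ). Here n = 7 and Σtᵢ = 11.7 + 11.3 + 10.3 + 6.6 + 3 + 1 + 5.1 = 49.
Posterior ∝ λ^3e^(−9λ) · λ^7e^(−49λ) = λ^10e^(−58λ), i.e. Gamma(11, 58).
Mode = (a−1)/b = 10/58 ≈ 0.1724.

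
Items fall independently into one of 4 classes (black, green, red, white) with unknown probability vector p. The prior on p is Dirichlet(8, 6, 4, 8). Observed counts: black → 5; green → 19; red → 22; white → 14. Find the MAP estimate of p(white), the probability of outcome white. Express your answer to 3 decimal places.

The posterior is Dirichlet(αᵢ + nᵢ) = Dirichlet(13, 25, 26, 22).
For a Dirichlet(a₁,…,a_K) with all aᵢ > 1, the mode has j-th component (aⱼ − 1)/(Σaᵢ − K).
Here Σaᵢ = 86 and K = 4, so p(white) = (22 − 1)/(86 − 4) = 21/82 ≈ 0.256.

MAP estimate of p(white) = 0.256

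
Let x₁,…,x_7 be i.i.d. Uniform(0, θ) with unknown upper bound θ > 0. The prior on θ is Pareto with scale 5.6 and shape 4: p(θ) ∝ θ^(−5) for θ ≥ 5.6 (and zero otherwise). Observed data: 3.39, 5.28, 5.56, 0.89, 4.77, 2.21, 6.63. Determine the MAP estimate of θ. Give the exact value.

θ̂_MAP = 6.63

The Uniform(0, θ) likelihood is θ^(−n) for θ ≥ max(xᵢ), zero otherwise. Here max(xᵢ) = 6.63.
Posterior ∝ θ^(−5) · θ^(−7) = θ^(−12) on θ ≥ max(5.6, 6.63) = 6.63.
This density is strictly decreasing in θ, so the posterior mode lies at the lower boundary of the support.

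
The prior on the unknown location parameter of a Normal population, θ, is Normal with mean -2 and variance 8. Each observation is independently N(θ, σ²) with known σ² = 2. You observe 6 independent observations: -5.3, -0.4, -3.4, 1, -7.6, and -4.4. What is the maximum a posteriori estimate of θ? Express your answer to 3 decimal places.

θ̂_MAP = -3.296

n = 6; x̄ = ((-5.3) + (-0.4) + (-3.4) + 1 + (-7.6) + (-4.4))/6 = -20.1/6 = -3.35.
For a Normal prior and Normal likelihood with known variance, the posterior is Normal; its mode equals its mean, the precision-weighted average.
Prior precision 1/σ₀² = 1/8 = 0.125; data precision n/σ² = 6/2 = 3.
θ̂ = (0.125·(-2) + 3·(-3.35)) / (0.125 + 3) = (-10.3)/3.125 = -3.296.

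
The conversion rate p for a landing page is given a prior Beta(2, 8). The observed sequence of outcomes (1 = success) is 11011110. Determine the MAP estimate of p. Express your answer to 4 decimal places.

Prior: Beta(2, 8).
Data: 6 successes in 8 trials (from the sequence). The binomial likelihood contributes p^6(1−p)^2, so the posterior is Beta(2+6, 8+2) = Beta(8, 10).
For Beta(a, b) with a, b > 1 the mode is (a−1)/(a+b−2) = 7/16 ≈ 0.4375.

p̂_MAP = 0.4375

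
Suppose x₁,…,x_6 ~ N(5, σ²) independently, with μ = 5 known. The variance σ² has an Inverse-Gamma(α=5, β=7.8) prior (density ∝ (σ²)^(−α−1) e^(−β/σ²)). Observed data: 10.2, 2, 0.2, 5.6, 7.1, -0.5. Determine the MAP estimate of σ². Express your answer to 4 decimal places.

Sum of squared deviations about the known mean: SS = (10.2−5)² + (2−5)² + (0.2−5)² + (5.6−5)² + (7.1−5)² + (-0.5−5)² = 94.1.
The Normal likelihood contributes (σ²)^(−n/2) exp(−SS/(2σ²)), so the posterior is Inverse-Gamma(α + n/2, β + SS/2) = Inverse-Gamma(8, 54.85).
The mode of Inverse-Gamma(a, b) is b/(a+1) = 54.85/9 ≈ 6.0944.

σ̂²_MAP = 6.0944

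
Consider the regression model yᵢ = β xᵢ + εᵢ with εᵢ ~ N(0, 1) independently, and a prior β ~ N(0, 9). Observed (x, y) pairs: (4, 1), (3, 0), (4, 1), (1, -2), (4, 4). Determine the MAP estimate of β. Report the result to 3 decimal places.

log p(β | y) = −Σ(yᵢ − βxᵢ)²/(2·1) − β²/(2·9) + const.
Setting the derivative to zero: Σxᵢ(yᵢ − βxᵢ)/1 − β/9 = 0, so β = Σxᵢyᵢ / (Σxᵢ² + σ²/τ²).
Σxᵢyᵢ = 4·1 + 3·0 + 4·1 + 1·(-2) + 4·4 = 22; Σxᵢ² = 58; σ²/τ² = 1/9.
β̂_MAP = 22 / (58 + 1/9) = 22/(523/9) = 198/523 ≈ 0.379.

β̂_MAP = 0.379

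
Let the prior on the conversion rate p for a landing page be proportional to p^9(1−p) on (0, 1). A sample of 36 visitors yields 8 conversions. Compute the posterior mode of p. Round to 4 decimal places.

p̂_MAP = 0.3696

The prior density ∝ p^9(1−p)^1 is the kernel of Beta(10, 2).
Data: 8 successes in 36 trials. The binomial likelihood contributes p^8(1−p)^28, so the posterior is Beta(10+8, 2+28) = Beta(18, 30).
For Beta(a, b) with a, b > 1 the mode is (a−1)/(a+b−2) = 17/46 ≈ 0.3696.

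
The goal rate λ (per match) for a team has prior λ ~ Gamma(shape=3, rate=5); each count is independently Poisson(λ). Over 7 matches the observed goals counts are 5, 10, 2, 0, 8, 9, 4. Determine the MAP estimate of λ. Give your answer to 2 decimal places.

λ̂_MAP = 3.33

Σxᵢ = 5+10+2+0+8+9+4 = 38, with n = 7.
Posterior ∝ λ^2e^(−5λ) · λ^38e^(−7λ) = λ^40e^(−12λ), i.e. Gamma(shape=41, rate=12).
The mode of a Gamma(a, b) with a ≥ 1 (shape–rate) is (a−1)/b = 40/12 ≈ 3.33.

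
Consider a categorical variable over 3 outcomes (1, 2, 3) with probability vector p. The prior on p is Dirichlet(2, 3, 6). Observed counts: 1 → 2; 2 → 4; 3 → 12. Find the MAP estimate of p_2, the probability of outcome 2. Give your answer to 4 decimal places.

The posterior is Dirichlet(αᵢ + nᵢ) = Dirichlet(4, 7, 18).
For a Dirichlet(a₁,…,a_K) with all aᵢ > 1, the mode has j-th component (aⱼ − 1)/(Σaᵢ − K).
Here Σaᵢ = 29 and K = 3, so p_2 = (7 − 1)/(29 − 3) = 6/26 ≈ 0.2308.

MAP estimate: 0.2308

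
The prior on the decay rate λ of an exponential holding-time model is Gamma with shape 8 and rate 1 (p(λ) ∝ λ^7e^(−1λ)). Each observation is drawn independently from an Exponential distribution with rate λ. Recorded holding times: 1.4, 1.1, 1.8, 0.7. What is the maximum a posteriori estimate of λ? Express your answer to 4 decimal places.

The Exponential(rate=λ) likelihood is ∝ λ^n e^(−λΣtᵢ). Here n = 4 and Σtᵢ = 1.4 + 1.1 + 1.8 + 0.7 = 5.
Posterior ∝ λ^7e^(−1λ) · λ^4e^(−5λ) = λ^11e^(−6λ), i.e. Gamma(12, 6).
Mode = (a−1)/b = 11/6 ≈ 1.8333.

λ̂_MAP = 1.8333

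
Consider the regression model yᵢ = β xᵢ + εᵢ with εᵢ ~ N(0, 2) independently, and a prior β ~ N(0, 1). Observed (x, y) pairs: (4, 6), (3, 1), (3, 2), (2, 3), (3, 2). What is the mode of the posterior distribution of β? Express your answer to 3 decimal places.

β̂_MAP = 0.918

log p(β | y) = −Σ(yᵢ − βxᵢ)²/(2·2) − β²/(2·1) + const.
Setting the derivative to zero: Σxᵢ(yᵢ − βxᵢ)/2 − β/1 = 0, so β = Σxᵢyᵢ / (Σxᵢ² + σ²/τ²).
Σxᵢyᵢ = 4·6 + 3·1 + 3·2 + 2·3 + 3·2 = 45; Σxᵢ² = 47; σ²/τ² = 2.
β̂_MAP = 45 / (47 + 2) = 45/49 ≈ 0.918.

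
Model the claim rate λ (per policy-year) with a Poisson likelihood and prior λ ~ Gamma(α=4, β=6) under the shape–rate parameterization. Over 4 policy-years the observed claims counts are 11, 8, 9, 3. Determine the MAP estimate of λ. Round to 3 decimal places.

λ̂_MAP = 3.400

Σxᵢ = 11+8+9+3 = 31, with n = 4.
Posterior ∝ λ^3e^(−6λ) · λ^31e^(−4λ) = λ^34e^(−10λ), i.e. Gamma(shape=35, rate=10).
The mode of a Gamma(a, b) with a ≥ 1 (shape–rate) is (a−1)/b = 34/10 ≈ 3.400.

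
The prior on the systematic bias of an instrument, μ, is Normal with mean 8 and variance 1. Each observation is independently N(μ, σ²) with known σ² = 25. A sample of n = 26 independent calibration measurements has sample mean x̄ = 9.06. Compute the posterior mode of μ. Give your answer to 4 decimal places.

μ̂_MAP = 8.5404

n = 26, x̄ = 9.06.
For a Normal prior and Normal likelihood with known variance, the posterior is Normal; its mode equals its mean, the precision-weighted average.
Prior precision 1/σ₀² = 1/1 = 1; data precision n/σ² = 26/25 = 1.04.
μ̂ = (1·8 + 1.04·9.06) / (1 + 1.04) = 17.4224/2.04 = 10889/1275 ≈ 8.5404.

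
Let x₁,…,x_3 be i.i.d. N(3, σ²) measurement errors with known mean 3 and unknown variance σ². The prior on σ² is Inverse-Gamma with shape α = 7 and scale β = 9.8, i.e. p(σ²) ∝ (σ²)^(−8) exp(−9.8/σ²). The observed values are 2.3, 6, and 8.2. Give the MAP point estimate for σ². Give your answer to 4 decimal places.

Sum of squared deviations about the known mean: SS = (2.3−3)² + (6−3)² + (8.2−3)² = 36.53.
The Normal likelihood contributes (σ²)^(−n/2) exp(−SS/(2σ²)), so the posterior is Inverse-Gamma(α + n/2, β + SS/2) = Inverse-Gamma(8.5, 28.065).
The mode of Inverse-Gamma(a, b) is b/(a+1) = 28.065/9.5 ≈ 2.9542.

σ̂²_MAP = 2.9542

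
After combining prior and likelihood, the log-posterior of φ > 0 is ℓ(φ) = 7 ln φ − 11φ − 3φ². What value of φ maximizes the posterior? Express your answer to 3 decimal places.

ℓ'(φ) = 7/φ − 11 − 6φ. Setting this to zero and multiplying by φ: 6φ² + 11φ − 7 = 0.
φ = (−11 + √(11² + 4·6·7)) / (2·6) = (−11 + √289) / 12 = (−11 + 17)/12 = 1/2.
ℓ''(φ) = −7/φ² − 6 < 0, confirming a maximum.

φ̂_MAP = 0.500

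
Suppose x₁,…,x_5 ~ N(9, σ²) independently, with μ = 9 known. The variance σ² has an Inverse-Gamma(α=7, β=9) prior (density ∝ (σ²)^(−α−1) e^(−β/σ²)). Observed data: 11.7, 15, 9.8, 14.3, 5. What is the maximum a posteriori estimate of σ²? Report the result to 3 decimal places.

Sum of squared deviations about the known mean: SS = (11.7−9)² + (15−9)² + (9.8−9)² + (14.3−9)² + (5−9)² = 88.02.
The Normal likelihood contributes (σ²)^(−n/2) exp(−SS/(2σ²)), so the posterior is Inverse-Gamma(α + n/2, β + SS/2) = Inverse-Gamma(9.5, 53.01).
The mode of Inverse-Gamma(a, b) is b/(a+1) = 53.01/10.5 ≈ 5.049.

σ̂²_MAP = 5.049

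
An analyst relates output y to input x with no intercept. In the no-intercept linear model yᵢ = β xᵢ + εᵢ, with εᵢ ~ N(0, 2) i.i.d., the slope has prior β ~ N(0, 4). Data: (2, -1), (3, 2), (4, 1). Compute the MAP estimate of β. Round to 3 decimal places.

log p(β | y) = −Σ(yᵢ − βxᵢ)²/(2·2) − β²/(2·4) + const.
Setting the derivative to zero: Σxᵢ(yᵢ − βxᵢ)/2 − β/4 = 0, so β = Σxᵢyᵢ / (Σxᵢ² + σ²/τ²).
Σxᵢyᵢ = 2·(-1) + 3·2 + 4·1 = 8; Σxᵢ² = 29; σ²/τ² = 0.5.
β̂_MAP = 8 / (29 + 0.5) = 8/29.5 ≈ 0.271.

β̂_MAP = 0.271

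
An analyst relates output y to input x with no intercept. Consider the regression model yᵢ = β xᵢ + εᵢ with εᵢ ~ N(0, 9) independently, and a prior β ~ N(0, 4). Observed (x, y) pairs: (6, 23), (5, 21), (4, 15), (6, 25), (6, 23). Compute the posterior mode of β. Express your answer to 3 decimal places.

log p(β | y) = −Σ(yᵢ − βxᵢ)²/(2·9) − β²/(2·4) + const.
Setting the derivative to zero: Σxᵢ(yᵢ − βxᵢ)/9 − β/4 = 0, so β = Σxᵢyᵢ / (Σxᵢ² + σ²/τ²).
Σxᵢyᵢ = 6·23 + 5·21 + 4·15 + 6·25 + 6·23 = 591; Σxᵢ² = 149; σ²/τ² = 2.25.
β̂_MAP = 591 / (149 + 2.25) = 591/151.25 ≈ 3.907.

β̂_MAP = 3.907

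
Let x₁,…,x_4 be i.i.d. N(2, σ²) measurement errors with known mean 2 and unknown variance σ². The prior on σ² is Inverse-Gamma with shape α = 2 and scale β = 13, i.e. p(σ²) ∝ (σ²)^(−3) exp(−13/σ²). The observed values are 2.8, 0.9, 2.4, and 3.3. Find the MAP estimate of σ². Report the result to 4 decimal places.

Sum of squared deviations about the known mean: SS = (2.8−2)² + (0.9−2)² + (2.4−2)² + (3.3−2)² = 3.7.
The Normal likelihood contributes (σ²)^(−n/2) exp(−SS/(2σ²)), so the posterior is Inverse-Gamma(α + n/2, β + SS/2) = Inverse-Gamma(4, 14.85).
The mode of Inverse-Gamma(a, b) is b/(a+1) = 14.85/5 ≈ 2.9700.

σ̂²_MAP = 2.9700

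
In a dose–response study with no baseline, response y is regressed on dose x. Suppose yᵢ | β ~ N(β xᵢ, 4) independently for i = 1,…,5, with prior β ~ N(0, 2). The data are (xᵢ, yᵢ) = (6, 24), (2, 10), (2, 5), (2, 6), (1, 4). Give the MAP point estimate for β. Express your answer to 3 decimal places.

β̂_MAP = 3.725

log p(β | y) = −Σ(yᵢ − βxᵢ)²/(2·4) − β²/(2·2) + const.
Setting the derivative to zero: Σxᵢ(yᵢ − βxᵢ)/4 − β/2 = 0, so β = Σxᵢyᵢ / (Σxᵢ² + σ²/τ²).
Σxᵢyᵢ = 6·24 + 2·10 + 2·5 + 2·6 + 1·4 = 190; Σxᵢ² = 49; σ²/τ² = 2.
β̂_MAP = 190 / (49 + 2) = 190/51 ≈ 3.725.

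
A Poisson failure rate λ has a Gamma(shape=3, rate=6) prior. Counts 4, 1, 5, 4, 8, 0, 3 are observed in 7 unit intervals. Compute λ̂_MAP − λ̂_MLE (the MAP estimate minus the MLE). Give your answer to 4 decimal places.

MAP − MLE = -1.4945

Σxᵢ = 25. Posterior is Gamma(28, 13); MAP = (28−1)/13 = 27/13 ≈ 2.07692.
MLE = x̄ = 25/7 ≈ 3.57143.
Difference = 27/13 − 25/7 = -136/91 ≈ -1.4945.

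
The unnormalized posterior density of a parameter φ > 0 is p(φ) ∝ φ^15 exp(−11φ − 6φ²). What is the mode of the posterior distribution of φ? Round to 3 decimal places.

φ̂_MAP = 0.750

ℓ'(φ) = 15/φ − 11 − 12φ. Setting this to zero and multiplying by φ: 12φ² + 11φ − 15 = 0.
φ = (−11 + √(11² + 4·12·15)) / (2·12) = (−11 + √841) / 24 = (−11 + 29)/24 = 3/4.
ℓ''(φ) = −15/φ² − 12 < 0, confirming a maximum.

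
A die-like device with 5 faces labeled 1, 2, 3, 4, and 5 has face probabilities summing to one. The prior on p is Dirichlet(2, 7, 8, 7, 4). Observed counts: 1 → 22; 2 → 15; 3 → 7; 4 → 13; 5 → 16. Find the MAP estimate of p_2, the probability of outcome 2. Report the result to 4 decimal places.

MAP estimate: 0.2188

The posterior is Dirichlet(αᵢ + nᵢ) = Dirichlet(24, 22, 15, 20, 20).
For a Dirichlet(a₁,…,a_K) with all aᵢ > 1, the mode has j-th component (aⱼ − 1)/(Σaᵢ − K).
Here Σaᵢ = 101 and K = 5, so p_2 = (22 − 1)/(101 − 5) = 21/96 ≈ 0.2188.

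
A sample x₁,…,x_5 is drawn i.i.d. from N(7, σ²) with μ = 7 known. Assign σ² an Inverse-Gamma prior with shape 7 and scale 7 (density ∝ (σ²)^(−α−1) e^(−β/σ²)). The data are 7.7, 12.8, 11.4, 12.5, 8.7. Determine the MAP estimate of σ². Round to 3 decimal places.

σ̂²_MAP = 4.792

Sum of squared deviations about the known mean: SS = (7.7−7)² + (12.8−7)² + (11.4−7)² + (12.5−7)² + (8.7−7)² = 86.63.
The Normal likelihood contributes (σ²)^(−n/2) exp(−SS/(2σ²)), so the posterior is Inverse-Gamma(α + n/2, β + SS/2) = Inverse-Gamma(9.5, 50.315).
The mode of Inverse-Gamma(a, b) is b/(a+1) = 50.315/10.5 ≈ 4.792.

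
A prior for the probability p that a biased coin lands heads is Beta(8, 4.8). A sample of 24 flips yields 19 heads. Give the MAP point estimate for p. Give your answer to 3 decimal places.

Prior: Beta(8, 4.8).
Data: 19 successes in 24 trials. The binomial likelihood contributes p^19(1−p)^5, so the posterior is Beta(8+19, 4.8+5) = Beta(27, 9.8).
For Beta(a, b) with a, b > 1 the mode is (a−1)/(a+b−2) = 26/34.8 ≈ 0.747.

p̂_MAP = 0.747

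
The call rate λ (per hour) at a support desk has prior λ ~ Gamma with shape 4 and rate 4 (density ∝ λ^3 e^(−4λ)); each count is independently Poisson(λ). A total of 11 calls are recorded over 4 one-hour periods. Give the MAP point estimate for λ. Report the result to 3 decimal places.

Σxᵢ = 11, n = 4.
Posterior ∝ λ^3e^(−4λ) · λ^11e^(−4λ) = λ^14e^(−8λ), i.e. Gamma(shape=15, rate=8).
The mode of a Gamma(a, b) with a ≥ 1 (shape–rate) is (a−1)/b = 14/8 ≈ 1.750.

λ̂_MAP = 1.750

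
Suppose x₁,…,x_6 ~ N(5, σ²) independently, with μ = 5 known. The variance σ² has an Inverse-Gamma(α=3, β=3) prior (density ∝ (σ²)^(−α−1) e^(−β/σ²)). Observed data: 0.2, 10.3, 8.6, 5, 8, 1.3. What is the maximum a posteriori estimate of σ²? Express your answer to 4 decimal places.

Sum of squared deviations about the known mean: SS = (0.2−5)² + (10.3−5)² + (8.6−5)² + (5−5)² + (8−5)² + (1.3−5)² = 86.78.
The Normal likelihood contributes (σ²)^(−n/2) exp(−SS/(2σ²)), so the posterior is Inverse-Gamma(α + n/2, β + SS/2) = Inverse-Gamma(6, 46.39).
The mode of Inverse-Gamma(a, b) is b/(a+1) = 46.39/7 ≈ 6.6271.

σ̂²_MAP = 6.6271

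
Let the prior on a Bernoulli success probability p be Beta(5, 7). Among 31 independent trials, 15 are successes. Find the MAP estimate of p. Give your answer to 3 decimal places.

Prior: Beta(5, 7).
Data: 15 successes in 31 trials. The binomial likelihood contributes p^15(1−p)^16, so the posterior is Beta(5+15, 7+16) = Beta(20, 23).
For Beta(a, b) with a, b > 1 the mode is (a−1)/(a+b−2) = 19/41 ≈ 0.463.

p̂_MAP = 0.463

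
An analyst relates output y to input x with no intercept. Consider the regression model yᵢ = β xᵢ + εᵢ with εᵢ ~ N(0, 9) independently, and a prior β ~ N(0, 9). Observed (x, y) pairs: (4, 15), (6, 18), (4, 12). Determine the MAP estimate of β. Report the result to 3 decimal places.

log p(β | y) = −Σ(yᵢ − βxᵢ)²/(2·9) − β²/(2·9) + const.
Setting the derivative to zero: Σxᵢ(yᵢ − βxᵢ)/9 − β/9 = 0, so β = Σxᵢyᵢ / (Σxᵢ² + σ²/τ²).
Σxᵢyᵢ = 4·15 + 6·18 + 4·12 = 216; Σxᵢ² = 68; σ²/τ² = 1.
β̂_MAP = 216 / (68 + 1) = 216/69 ≈ 3.130.

β̂_MAP = 3.130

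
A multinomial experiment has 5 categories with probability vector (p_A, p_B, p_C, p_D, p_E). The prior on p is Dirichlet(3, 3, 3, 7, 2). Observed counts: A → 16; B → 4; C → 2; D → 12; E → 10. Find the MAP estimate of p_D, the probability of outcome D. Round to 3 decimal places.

The posterior is Dirichlet(αᵢ + nᵢ) = Dirichlet(19, 7, 5, 19, 12).
For a Dirichlet(a₁,…,a_K) with all aᵢ > 1, the mode has j-th component (aⱼ − 1)/(Σaᵢ − K).
Here Σaᵢ = 62 and K = 5, so p_D = (19 − 1)/(62 − 5) = 18/57 ≈ 0.316.

MAP estimate of p_D = 0.316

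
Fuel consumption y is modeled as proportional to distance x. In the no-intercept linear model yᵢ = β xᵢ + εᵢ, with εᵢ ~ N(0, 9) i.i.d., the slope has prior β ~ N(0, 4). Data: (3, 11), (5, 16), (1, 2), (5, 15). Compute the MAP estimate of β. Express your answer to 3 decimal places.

log p(β | y) = −Σ(yᵢ − βxᵢ)²/(2·9) − β²/(2·4) + const.
Setting the derivative to zero: Σxᵢ(yᵢ − βxᵢ)/9 − β/4 = 0, so β = Σxᵢyᵢ / (Σxᵢ² + σ²/τ²).
Σxᵢyᵢ = 3·11 + 5·16 + 1·2 + 5·15 = 190; Σxᵢ² = 60; σ²/τ² = 2.25.
β̂_MAP = 190 / (60 + 2.25) = 190/62.25 ≈ 3.052.

β̂_MAP = 3.052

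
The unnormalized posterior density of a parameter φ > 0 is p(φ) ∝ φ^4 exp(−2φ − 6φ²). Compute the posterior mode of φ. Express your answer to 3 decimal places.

ℓ'(φ) = 4/φ − 2 − 12φ. Setting this to zero and multiplying by φ: 12φ² + 2φ − 4 = 0.
φ = (−2 + √(2² + 4·12·4)) / (2·12) = (−2 + √196) / 24 = (−2 + 14)/24 = 1/2.
ℓ''(φ) = −4/φ² − 12 < 0, confirming a maximum.

φ̂_MAP = 0.500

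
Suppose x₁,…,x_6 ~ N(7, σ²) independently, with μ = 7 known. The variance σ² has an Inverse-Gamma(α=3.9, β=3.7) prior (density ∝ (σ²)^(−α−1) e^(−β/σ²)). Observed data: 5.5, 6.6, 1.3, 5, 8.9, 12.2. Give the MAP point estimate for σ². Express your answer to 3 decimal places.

σ̂²_MAP = 4.870

Sum of squared deviations about the known mean: SS = (5.5−7)² + (6.6−7)² + (1.3−7)² + (5−7)² + (8.9−7)² + (12.2−7)² = 69.55.
The Normal likelihood contributes (σ²)^(−n/2) exp(−SS/(2σ²)), so the posterior is Inverse-Gamma(α + n/2, β + SS/2) = Inverse-Gamma(6.9, 38.475).
The mode of Inverse-Gamma(a, b) is b/(a+1) = 38.475/7.9 ≈ 4.870.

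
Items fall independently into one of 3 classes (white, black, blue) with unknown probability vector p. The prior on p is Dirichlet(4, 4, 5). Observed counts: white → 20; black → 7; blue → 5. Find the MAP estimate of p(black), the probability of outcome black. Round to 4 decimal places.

MAP estimate of p(black) = 0.2381

The posterior is Dirichlet(αᵢ + nᵢ) = Dirichlet(24, 11, 10).
For a Dirichlet(a₁,…,a_K) with all aᵢ > 1, the mode has j-th component (aⱼ − 1)/(Σaᵢ − K).
Here Σaᵢ = 45 and K = 3, so p(black) = (11 − 1)/(45 − 3) = 10/42 ≈ 0.2381.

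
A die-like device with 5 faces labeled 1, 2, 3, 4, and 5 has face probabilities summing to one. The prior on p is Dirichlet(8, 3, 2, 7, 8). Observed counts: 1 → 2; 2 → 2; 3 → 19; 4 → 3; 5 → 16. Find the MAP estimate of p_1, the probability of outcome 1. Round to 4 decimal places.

MAP estimate: 0.1385

The posterior is Dirichlet(αᵢ + nᵢ) = Dirichlet(10, 5, 21, 10, 24).
For a Dirichlet(a₁,…,a_K) with all aᵢ > 1, the mode has j-th component (aⱼ − 1)/(Σaᵢ − K).
Here Σaᵢ = 70 and K = 5, so p_1 = (10 − 1)/(70 − 5) = 9/65 ≈ 0.1385.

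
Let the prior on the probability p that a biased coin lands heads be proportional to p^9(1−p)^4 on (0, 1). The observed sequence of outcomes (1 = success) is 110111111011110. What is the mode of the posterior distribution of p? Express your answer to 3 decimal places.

p̂_MAP = 0.750

The prior density ∝ p^9(1−p)^4 is the kernel of Beta(10, 5).
Data: 12 successes in 15 trials (from the sequence). The binomial likelihood contributes p^12(1−p)^3, so the posterior is Beta(10+12, 5+3) = Beta(22, 8).
For Beta(a, b) with a, b > 1 the mode is (a−1)/(a+b−2) = 21/28 ≈ 0.750.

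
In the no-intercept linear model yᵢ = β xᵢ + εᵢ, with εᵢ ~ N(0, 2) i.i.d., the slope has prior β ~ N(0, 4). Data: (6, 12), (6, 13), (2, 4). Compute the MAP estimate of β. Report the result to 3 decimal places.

β̂_MAP = 2.065

log p(β | y) = −Σ(yᵢ − βxᵢ)²/(2·2) − β²/(2·4) + const.
Setting the derivative to zero: Σxᵢ(yᵢ − βxᵢ)/2 − β/4 = 0, so β = Σxᵢyᵢ / (Σxᵢ² + σ²/τ²).
Σxᵢyᵢ = 6·12 + 6·13 + 2·4 = 158; Σxᵢ² = 76; σ²/τ² = 0.5.
β̂_MAP = 158 / (76 + 0.5) = 158/76.5 ≈ 2.065.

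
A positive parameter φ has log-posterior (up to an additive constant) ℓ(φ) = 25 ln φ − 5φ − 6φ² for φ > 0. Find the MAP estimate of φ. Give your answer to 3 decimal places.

ℓ'(φ) = 25/φ − 5 − 12φ. Setting this to zero and multiplying by φ: 12φ² + 5φ − 25 = 0.
φ = (−5 + √(5² + 4·12·25)) / (2·12) = (−5 + √1225) / 24 = (−5 + 35)/24 = 5/4.
ℓ''(φ) = −25/φ² − 12 < 0, confirming a maximum.

φ̂_MAP = 1.250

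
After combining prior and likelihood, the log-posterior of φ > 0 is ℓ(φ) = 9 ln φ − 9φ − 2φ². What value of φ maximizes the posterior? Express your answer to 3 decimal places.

ℓ'(φ) = 9/φ − 9 − 4φ. Setting this to zero and multiplying by φ: 4φ² + 9φ − 9 = 0.
φ = (−9 + √(9² + 4·4·9)) / (2·4) = (−9 + √225) / 8 = (−9 + 15)/8 = 3/4.
ℓ''(φ) = −9/φ² − 4 < 0, confirming a maximum.

φ̂_MAP = 0.750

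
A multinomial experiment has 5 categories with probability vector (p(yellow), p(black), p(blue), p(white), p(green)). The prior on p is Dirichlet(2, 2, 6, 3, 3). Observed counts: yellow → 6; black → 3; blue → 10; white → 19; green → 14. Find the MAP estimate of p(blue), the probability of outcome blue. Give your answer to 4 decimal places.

MAP estimate of p(blue) = 0.2381

The posterior is Dirichlet(αᵢ + nᵢ) = Dirichlet(8, 5, 16, 22, 17).
For a Dirichlet(a₁,…,a_K) with all aᵢ > 1, the mode has j-th component (aⱼ − 1)/(Σaᵢ − K).
Here Σaᵢ = 68 and K = 5, so p(blue) = (16 − 1)/(68 − 5) = 15/63 ≈ 0.2381.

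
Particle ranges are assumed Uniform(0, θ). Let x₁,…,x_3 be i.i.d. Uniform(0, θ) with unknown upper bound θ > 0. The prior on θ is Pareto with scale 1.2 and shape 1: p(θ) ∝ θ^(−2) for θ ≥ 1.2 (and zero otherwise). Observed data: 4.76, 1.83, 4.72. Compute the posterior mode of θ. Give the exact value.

θ̂_MAP = 4.76

The Uniform(0, θ) likelihood is θ^(−n) for θ ≥ max(xᵢ), zero otherwise. Here max(xᵢ) = 4.76.
Posterior ∝ θ^(−2) · θ^(−3) = θ^(−5) on θ ≥ max(1.2, 4.76) = 4.76.
This density is strictly decreasing in θ, so the posterior mode lies at the lower boundary of the support.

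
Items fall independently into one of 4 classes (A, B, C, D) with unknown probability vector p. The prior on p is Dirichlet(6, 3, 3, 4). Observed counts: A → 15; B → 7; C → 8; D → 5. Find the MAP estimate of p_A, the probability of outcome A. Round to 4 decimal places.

The posterior is Dirichlet(αᵢ + nᵢ) = Dirichlet(21, 10, 11, 9).
For a Dirichlet(a₁,…,a_K) with all aᵢ > 1, the mode has j-th component (aⱼ − 1)/(Σaᵢ − K).
Here Σaᵢ = 51 and K = 4, so p_A = (21 − 1)/(51 − 4) = 20/47 ≈ 0.4255.

MAP estimate of p_A = 0.4255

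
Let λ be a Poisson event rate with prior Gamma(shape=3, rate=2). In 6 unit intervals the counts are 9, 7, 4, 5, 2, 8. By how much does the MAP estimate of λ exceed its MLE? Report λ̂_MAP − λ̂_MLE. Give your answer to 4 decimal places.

MAP − MLE = -1.2083

Σxᵢ = 35. Posterior is Gamma(38, 8); MAP = (38−1)/8 = 37/8 ≈ 4.62500.
MLE = x̄ = 35/6 ≈ 5.83333.
Difference = 37/8 − 35/6 = -29/24 ≈ -1.2083.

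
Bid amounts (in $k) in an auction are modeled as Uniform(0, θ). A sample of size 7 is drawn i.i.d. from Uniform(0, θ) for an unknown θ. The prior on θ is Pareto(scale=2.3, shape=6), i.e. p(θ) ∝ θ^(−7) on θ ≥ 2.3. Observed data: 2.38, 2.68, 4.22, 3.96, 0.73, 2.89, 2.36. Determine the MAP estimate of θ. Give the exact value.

θ̂_MAP = 4.22

The Uniform(0, θ) likelihood is θ^(−n) for θ ≥ max(xᵢ), zero otherwise. Here max(xᵢ) = 4.22.
Posterior ∝ θ^(−7) · θ^(−7) = θ^(−14) on θ ≥ max(2.3, 4.22) = 4.22.
This density is strictly decreasing in θ, so the posterior mode lies at the lower boundary of the support.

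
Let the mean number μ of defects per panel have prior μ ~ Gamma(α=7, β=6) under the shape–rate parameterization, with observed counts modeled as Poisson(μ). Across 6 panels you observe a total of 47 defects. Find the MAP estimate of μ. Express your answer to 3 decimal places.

μ̂_MAP = 4.417

Σxᵢ = 47, n = 6.
Posterior ∝ μ^6e^(−6μ) · μ^47e^(−6μ) = μ^53e^(−12μ), i.e. Gamma(shape=54, rate=12).
The mode of a Gamma(a, b) with a ≥ 1 (shape–rate) is (a−1)/b = 53/12 ≈ 4.417.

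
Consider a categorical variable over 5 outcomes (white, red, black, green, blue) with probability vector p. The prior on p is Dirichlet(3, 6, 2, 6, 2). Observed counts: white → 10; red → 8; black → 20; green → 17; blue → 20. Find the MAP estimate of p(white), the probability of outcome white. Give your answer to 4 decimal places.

MAP estimate of p(white) = 0.1348

The posterior is Dirichlet(αᵢ + nᵢ) = Dirichlet(13, 14, 22, 23, 22).
For a Dirichlet(a₁,…,a_K) with all aᵢ > 1, the mode has j-th component (aⱼ − 1)/(Σaᵢ − K).
Here Σaᵢ = 94 and K = 5, so p(white) = (13 − 1)/(94 − 5) = 12/89 ≈ 0.1348.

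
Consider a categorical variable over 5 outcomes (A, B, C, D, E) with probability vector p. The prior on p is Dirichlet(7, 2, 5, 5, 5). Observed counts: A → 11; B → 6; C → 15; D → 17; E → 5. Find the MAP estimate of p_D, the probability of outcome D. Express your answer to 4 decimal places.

MAP estimate of p_D = 0.2877

The posterior is Dirichlet(αᵢ + nᵢ) = Dirichlet(18, 8, 20, 22, 10).
For a Dirichlet(a₁,…,a_K) with all aᵢ > 1, the mode has j-th component (aⱼ − 1)/(Σaᵢ − K).
Here Σaᵢ = 78 and K = 5, so p_D = (22 − 1)/(78 − 5) = 21/73 ≈ 0.2877.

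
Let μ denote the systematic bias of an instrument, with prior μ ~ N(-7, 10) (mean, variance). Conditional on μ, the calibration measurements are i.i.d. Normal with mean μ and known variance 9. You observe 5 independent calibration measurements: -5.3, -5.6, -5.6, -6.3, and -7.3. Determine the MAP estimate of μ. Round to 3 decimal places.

n = 5; x̄ = ((-5.3) + (-5.6) + (-5.6) + (-6.3) + (-7.3))/5 = -30.1/5 = -6.02.
For a Normal prior and Normal likelihood with known variance, the posterior is Normal; its mode equals its mean, the precision-weighted average.
Prior precision 1/σ₀² = 1/10 = 0.1; data precision n/σ² = 5/9.
μ̂ = (0.1·(-7) + (5/9)·(-6.02)) / (0.1 + 5/9) = (-182/45)/(59/90) = -364/59 ≈ -6.169.

μ̂_MAP = -6.169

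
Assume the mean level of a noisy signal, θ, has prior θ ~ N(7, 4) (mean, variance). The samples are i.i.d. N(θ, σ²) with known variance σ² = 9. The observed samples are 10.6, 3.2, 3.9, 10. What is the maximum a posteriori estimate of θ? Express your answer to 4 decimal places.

n = 4; x̄ = (10.6 + 3.2 + 3.9 + 10)/4 = 27.7/4 = 6.925.
For a Normal prior and Normal likelihood with known variance, the posterior is Normal; its mode equals its mean, the precision-weighted average.
Prior precision 1/σ₀² = 1/4 = 0.25; data precision n/σ² = 4/9.
θ̂ = (0.25·7 + (4/9)·6.925) / (0.25 + 4/9) = (869/180)/(25/36) = 6.9520.

θ̂_MAP = 6.9520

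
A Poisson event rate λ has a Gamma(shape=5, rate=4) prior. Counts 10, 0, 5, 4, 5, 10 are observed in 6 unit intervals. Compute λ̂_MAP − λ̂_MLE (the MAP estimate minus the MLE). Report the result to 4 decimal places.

Σxᵢ = 34. Posterior is Gamma(39, 10); MAP = (39−1)/10 = 38/10 ≈ 3.80000.
MLE = x̄ = 34/6 ≈ 5.66667.
Difference = 38/10 − 34/6 = -28/15 ≈ -1.8667.

MAP − MLE = -1.8667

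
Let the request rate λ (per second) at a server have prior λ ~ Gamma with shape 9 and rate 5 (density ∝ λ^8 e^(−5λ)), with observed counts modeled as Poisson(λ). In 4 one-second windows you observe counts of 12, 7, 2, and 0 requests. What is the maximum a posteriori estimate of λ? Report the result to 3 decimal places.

Σxᵢ = 12+7+2+0 = 21, with n = 4.
Posterior ∝ λ^8e^(−5λ) · λ^21e^(−4λ) = λ^29e^(−9λ), i.e. Gamma(shape=30, rate=9).
The mode of a Gamma(a, b) with a ≥ 1 (shape–rate) is (a−1)/b = 29/9 ≈ 3.222.

λ̂_MAP = 3.222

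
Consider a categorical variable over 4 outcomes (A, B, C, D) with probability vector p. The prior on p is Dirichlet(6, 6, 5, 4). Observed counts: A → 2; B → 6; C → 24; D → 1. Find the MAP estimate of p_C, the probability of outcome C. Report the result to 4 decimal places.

The posterior is Dirichlet(αᵢ + nᵢ) = Dirichlet(8, 12, 29, 5).
For a Dirichlet(a₁,…,a_K) with all aᵢ > 1, the mode has j-th component (aⱼ − 1)/(Σaᵢ − K).
Here Σaᵢ = 54 and K = 4, so p_C = (29 − 1)/(54 − 4) = 28/50 ≈ 0.5600.

MAP estimate of p_C = 0.5600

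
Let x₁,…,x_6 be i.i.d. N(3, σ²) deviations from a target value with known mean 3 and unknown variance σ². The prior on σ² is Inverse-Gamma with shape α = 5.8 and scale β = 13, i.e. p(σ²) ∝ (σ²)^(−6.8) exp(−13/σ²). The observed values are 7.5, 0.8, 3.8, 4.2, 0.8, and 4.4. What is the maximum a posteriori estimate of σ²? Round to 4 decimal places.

σ̂²_MAP = 3.0597

Sum of squared deviations about the known mean: SS = (7.5−3)² + (0.8−3)² + (3.8−3)² + (4.2−3)² + (0.8−3)² + (4.4−3)² = 33.97.
The Normal likelihood contributes (σ²)^(−n/2) exp(−SS/(2σ²)), so the posterior is Inverse-Gamma(α + n/2, β + SS/2) = Inverse-Gamma(8.8, 29.985).
The mode of Inverse-Gamma(a, b) is b/(a+1) = 29.985/9.8 ≈ 3.0597.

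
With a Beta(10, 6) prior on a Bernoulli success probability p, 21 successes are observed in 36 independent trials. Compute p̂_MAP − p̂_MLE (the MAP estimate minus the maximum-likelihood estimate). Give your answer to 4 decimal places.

Posterior is Beta(31, 21); MAP = (31−1)/(52−2) = 30/50 ≈ 0.60000.
MLE ignores the prior: p̂_MLE = k/n = 21/36 ≈ 0.58333.
Difference = 30/50 − 21/36 = 1/60 ≈ 0.0167.

MAP − MLE = 0.0167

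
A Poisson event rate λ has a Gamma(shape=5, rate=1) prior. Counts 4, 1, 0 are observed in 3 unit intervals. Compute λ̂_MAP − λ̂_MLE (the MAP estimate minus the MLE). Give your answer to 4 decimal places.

MAP − MLE = 0.5833

Σxᵢ = 5. Posterior is Gamma(10, 4); MAP = (10−1)/4 = 9/4 ≈ 2.25000.
MLE = x̄ = 5/3 ≈ 1.66667.
Difference = 9/4 − 5/3 = 7/12 ≈ 0.5833.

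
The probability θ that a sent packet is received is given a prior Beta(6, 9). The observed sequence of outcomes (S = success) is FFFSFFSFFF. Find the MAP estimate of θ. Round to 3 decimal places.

Prior: Beta(6, 9).
Data: 2 successes in 10 trials (from the sequence). The binomial likelihood contributes θ^2(1−θ)^8, so the posterior is Beta(6+2, 9+8) = Beta(8, 17).
For Beta(a, b) with a, b > 1 the mode is (a−1)/(a+b−2) = 7/23 ≈ 0.304.

θ̂_MAP = 0.304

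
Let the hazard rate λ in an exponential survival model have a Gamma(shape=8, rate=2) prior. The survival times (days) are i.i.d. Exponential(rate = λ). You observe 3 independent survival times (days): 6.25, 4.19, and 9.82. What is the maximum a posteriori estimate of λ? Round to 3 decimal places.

The Exponential(rate=λ) likelihood is ∝ λ^n e^(−λΣtᵢ). Here n = 3 and Σtᵢ = 6.25 + 4.19 + 9.82 = 20.26.
Posterior ∝ λ^7e^(−2λ) · λ^3e^(−20.26λ) = λ^10e^(−22.26λ), i.e. Gamma(11, 22.26).
Mode = (a−1)/b = 10/22.26 ≈ 0.449.

λ̂_MAP = 0.449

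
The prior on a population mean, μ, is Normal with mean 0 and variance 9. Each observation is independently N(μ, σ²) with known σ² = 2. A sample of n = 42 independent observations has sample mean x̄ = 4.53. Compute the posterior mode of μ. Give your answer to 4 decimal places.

n = 42, x̄ = 4.53.
For a Normal prior and Normal likelihood with known variance, the posterior is Normal; its mode equals its mean, the precision-weighted average.
Prior precision 1/σ₀² = 1/9; data precision n/σ² = 42/2 = 21.
μ̂ = ((1/9)·0 + 21·4.53) / (1/9 + 21) = 95.13/(190/9) = 85617/19000 ≈ 4.5062.

μ̂_MAP = 4.5062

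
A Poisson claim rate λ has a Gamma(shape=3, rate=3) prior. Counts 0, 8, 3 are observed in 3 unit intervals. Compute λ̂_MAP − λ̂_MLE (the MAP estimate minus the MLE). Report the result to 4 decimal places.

MAP − MLE = -1.5000

Σxᵢ = 11. Posterior is Gamma(14, 6); MAP = (14−1)/6 = 13/6 ≈ 2.16667.
MLE = x̄ = 11/3 ≈ 3.66667.
Difference = 13/6 − 11/3 = -3/2 ≈ -1.5000.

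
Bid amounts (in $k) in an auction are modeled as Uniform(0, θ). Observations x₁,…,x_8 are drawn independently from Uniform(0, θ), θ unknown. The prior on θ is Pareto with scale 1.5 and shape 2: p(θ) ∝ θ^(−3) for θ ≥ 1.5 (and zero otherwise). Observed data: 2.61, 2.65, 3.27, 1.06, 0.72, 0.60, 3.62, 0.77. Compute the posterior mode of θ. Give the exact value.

The Uniform(0, θ) likelihood is θ^(−n) for θ ≥ max(xᵢ), zero otherwise. Here max(xᵢ) = 3.62.
Posterior ∝ θ^(−3) · θ^(−8) = θ^(−11) on θ ≥ max(1.5, 3.62) = 3.62.
This density is strictly decreasing in θ, so the posterior mode lies at the lower boundary of the support.

θ̂_MAP = 3.62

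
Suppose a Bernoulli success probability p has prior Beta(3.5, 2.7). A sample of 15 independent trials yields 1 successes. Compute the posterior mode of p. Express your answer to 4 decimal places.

Prior: Beta(3.5, 2.7).
Data: 1 success in 15 trials. The binomial likelihood contributes p(1−p)^14, so the posterior is Beta(3.5+1, 2.7+14) = Beta(4.5, 16.7).
For Beta(a, b) with a, b > 1 the mode is (a−1)/(a+b−2) = 3.5/19.2 ≈ 0.1823.

p̂_MAP = 0.1823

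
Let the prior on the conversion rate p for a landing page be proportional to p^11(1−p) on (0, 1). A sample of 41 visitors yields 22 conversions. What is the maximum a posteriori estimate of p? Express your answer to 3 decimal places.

The prior density ∝ p^11(1−p)^1 is the kernel of Beta(12, 2).
Data: 22 successes in 41 trials. The binomial likelihood contributes p^22(1−p)^19, so the posterior is Beta(12+22, 2+19) = Beta(34, 21).
For Beta(a, b) with a, b > 1 the mode is (a−1)/(a+b−2) = 33/53 ≈ 0.623.

p̂_MAP = 0.623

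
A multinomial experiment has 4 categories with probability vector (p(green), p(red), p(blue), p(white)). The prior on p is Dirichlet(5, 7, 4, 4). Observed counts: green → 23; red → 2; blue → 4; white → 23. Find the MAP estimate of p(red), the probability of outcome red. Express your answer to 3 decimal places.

The posterior is Dirichlet(αᵢ + nᵢ) = Dirichlet(28, 9, 8, 27).
For a Dirichlet(a₁,…,a_K) with all aᵢ > 1, the mode has j-th component (aⱼ − 1)/(Σaᵢ − K).
Here Σaᵢ = 72 and K = 4, so p(red) = (9 − 1)/(72 − 4) = 8/68 ≈ 0.118.

MAP estimate of p(red) = 0.118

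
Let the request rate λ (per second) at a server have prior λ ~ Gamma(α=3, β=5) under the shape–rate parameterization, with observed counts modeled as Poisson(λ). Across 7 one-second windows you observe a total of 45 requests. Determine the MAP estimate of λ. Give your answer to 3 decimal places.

λ̂_MAP = 3.917

Σxᵢ = 45, n = 7.
Posterior ∝ λ^2e^(−5λ) · λ^45e^(−7λ) = λ^47e^(−12λ), i.e. Gamma(shape=48, rate=12).
The mode of a Gamma(a, b) with a ≥ 1 (shape–rate) is (a−1)/b = 47/12 ≈ 3.917.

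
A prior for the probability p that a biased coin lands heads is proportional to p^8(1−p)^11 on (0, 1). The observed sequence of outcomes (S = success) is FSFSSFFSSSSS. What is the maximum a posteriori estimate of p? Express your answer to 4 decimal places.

The prior density ∝ p^8(1−p)^11 is the kernel of Beta(9, 12).
Data: 8 successes in 12 trials (from the sequence). The binomial likelihood contributes p^8(1−p)^4, so the posterior is Beta(9+8, 12+4) = Beta(17, 16).
For Beta(a, b) with a, b > 1 the mode is (a−1)/(a+b−2) = 16/31 ≈ 0.5161.

p̂_MAP = 0.5161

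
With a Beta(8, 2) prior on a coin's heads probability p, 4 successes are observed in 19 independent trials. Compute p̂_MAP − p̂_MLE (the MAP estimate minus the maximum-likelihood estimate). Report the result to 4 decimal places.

Posterior is Beta(12, 17); MAP = (12−1)/(29−2) = 11/27 ≈ 0.40741.
MLE ignores the prior: p̂_MLE = k/n = 4/19 ≈ 0.21053.
Difference = 11/27 − 4/19 = 101/513 ≈ 0.1969.

MAP − MLE = 0.1969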